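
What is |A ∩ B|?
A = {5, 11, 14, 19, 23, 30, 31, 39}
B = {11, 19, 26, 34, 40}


Set A = {5, 11, 14, 19, 23, 30, 31, 39}
Set B = {11, 19, 26, 34, 40}
A ∩ B = {11, 19}
|A ∩ B| = 2

2


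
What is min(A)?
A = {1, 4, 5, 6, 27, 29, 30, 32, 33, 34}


Set A = {1, 4, 5, 6, 27, 29, 30, 32, 33, 34}
Elements in ascending order: 1, 4, 5, 6, 27, 29, 30, 32, 33, 34
The smallest element is 1.

1


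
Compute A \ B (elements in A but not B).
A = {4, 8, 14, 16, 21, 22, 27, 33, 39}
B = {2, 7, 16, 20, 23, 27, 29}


Set A = {4, 8, 14, 16, 21, 22, 27, 33, 39}
Set B = {2, 7, 16, 20, 23, 27, 29}
A \ B includes elements in A that are not in B.
Check each element of A:
4 (not in B, keep), 8 (not in B, keep), 14 (not in B, keep), 16 (in B, remove), 21 (not in B, keep), 22 (not in B, keep), 27 (in B, remove), 33 (not in B, keep), 39 (not in B, keep)
A \ B = {4, 8, 14, 21, 22, 33, 39}

{4, 8, 14, 21, 22, 33, 39}


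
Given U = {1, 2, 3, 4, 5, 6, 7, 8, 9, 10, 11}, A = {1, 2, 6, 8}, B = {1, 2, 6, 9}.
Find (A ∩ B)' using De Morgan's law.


U = {1, 2, 3, 4, 5, 6, 7, 8, 9, 10, 11}
A = {1, 2, 6, 8}, B = {1, 2, 6, 9}
A ∩ B = {1, 2, 6}
(A ∩ B)' = U \ (A ∩ B) = {3, 4, 5, 7, 8, 9, 10, 11}
Verification via A' ∪ B': A' = {3, 4, 5, 7, 9, 10, 11}, B' = {3, 4, 5, 7, 8, 10, 11}
A' ∪ B' = {3, 4, 5, 7, 8, 9, 10, 11} ✓

{3, 4, 5, 7, 8, 9, 10, 11}


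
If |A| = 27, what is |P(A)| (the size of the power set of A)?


The set has 27 elements.
The power set contains all possible subsets.
|P(A)| = 2^|A| = 2^27 = 134217728

134217728


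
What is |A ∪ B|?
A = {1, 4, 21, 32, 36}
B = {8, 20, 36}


Set A = {1, 4, 21, 32, 36}, |A| = 5
Set B = {8, 20, 36}, |B| = 3
A ∩ B = {36}, |A ∩ B| = 1
|A ∪ B| = |A| + |B| - |A ∩ B| = 5 + 3 - 1 = 7

7


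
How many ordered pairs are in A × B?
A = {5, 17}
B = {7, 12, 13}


Set A = {5, 17} has 2 elements.
Set B = {7, 12, 13} has 3 elements.
|A × B| = |A| × |B| = 2 × 3 = 6

6


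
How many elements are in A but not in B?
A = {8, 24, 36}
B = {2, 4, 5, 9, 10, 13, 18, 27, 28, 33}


Set A = {8, 24, 36}
Set B = {2, 4, 5, 9, 10, 13, 18, 27, 28, 33}
A \ B = {8, 24, 36}
|A \ B| = 3

3


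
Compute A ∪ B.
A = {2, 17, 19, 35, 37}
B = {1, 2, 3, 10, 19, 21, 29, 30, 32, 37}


Set A = {2, 17, 19, 35, 37}
Set B = {1, 2, 3, 10, 19, 21, 29, 30, 32, 37}
A ∪ B includes all elements in either set.
Elements from A: {2, 17, 19, 35, 37}
Elements from B not already included: {1, 3, 10, 21, 29, 30, 32}
A ∪ B = {1, 2, 3, 10, 17, 19, 21, 29, 30, 32, 35, 37}

{1, 2, 3, 10, 17, 19, 21, 29, 30, 32, 35, 37}


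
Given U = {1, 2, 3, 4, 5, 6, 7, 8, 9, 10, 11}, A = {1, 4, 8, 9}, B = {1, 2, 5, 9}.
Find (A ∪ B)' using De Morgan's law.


U = {1, 2, 3, 4, 5, 6, 7, 8, 9, 10, 11}
A = {1, 4, 8, 9}, B = {1, 2, 5, 9}
A ∪ B = {1, 2, 4, 5, 8, 9}
(A ∪ B)' = U \ (A ∪ B) = {3, 6, 7, 10, 11}
Verification via A' ∩ B': A' = {2, 3, 5, 6, 7, 10, 11}, B' = {3, 4, 6, 7, 8, 10, 11}
A' ∩ B' = {3, 6, 7, 10, 11} ✓

{3, 6, 7, 10, 11}


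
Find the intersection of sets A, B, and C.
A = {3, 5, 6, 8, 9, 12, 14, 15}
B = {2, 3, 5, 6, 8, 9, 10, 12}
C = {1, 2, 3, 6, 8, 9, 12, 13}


Set A = {3, 5, 6, 8, 9, 12, 14, 15}
Set B = {2, 3, 5, 6, 8, 9, 10, 12}
Set C = {1, 2, 3, 6, 8, 9, 12, 13}
First, A ∩ B = {3, 5, 6, 8, 9, 12}
Then, (A ∩ B) ∩ C = {3, 6, 8, 9, 12}

{3, 6, 8, 9, 12}


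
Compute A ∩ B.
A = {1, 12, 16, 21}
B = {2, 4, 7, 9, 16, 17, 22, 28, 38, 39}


Set A = {1, 12, 16, 21}
Set B = {2, 4, 7, 9, 16, 17, 22, 28, 38, 39}
A ∩ B includes only elements in both sets.
Check each element of A against B:
1 ✗, 12 ✗, 16 ✓, 21 ✗
A ∩ B = {16}

{16}


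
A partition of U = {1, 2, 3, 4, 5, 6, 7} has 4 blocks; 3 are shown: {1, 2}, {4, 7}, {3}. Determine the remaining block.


U = {1, 2, 3, 4, 5, 6, 7}
Shown blocks: {1, 2}, {4, 7}, {3}
A partition's blocks are pairwise disjoint and cover U, so the missing block = U \ (union of shown blocks).
Union of shown blocks: {1, 2, 3, 4, 7}
Missing block = U \ (union) = {5, 6}

{5, 6}


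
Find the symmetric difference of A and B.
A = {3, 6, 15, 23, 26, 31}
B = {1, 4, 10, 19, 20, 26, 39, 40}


Set A = {3, 6, 15, 23, 26, 31}
Set B = {1, 4, 10, 19, 20, 26, 39, 40}
A △ B = (A \ B) ∪ (B \ A)
Elements in A but not B: {3, 6, 15, 23, 31}
Elements in B but not A: {1, 4, 10, 19, 20, 39, 40}
A △ B = {1, 3, 4, 6, 10, 15, 19, 20, 23, 31, 39, 40}

{1, 3, 4, 6, 10, 15, 19, 20, 23, 31, 39, 40}


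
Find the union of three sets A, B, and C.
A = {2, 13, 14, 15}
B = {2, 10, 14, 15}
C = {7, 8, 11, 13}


Set A = {2, 13, 14, 15}
Set B = {2, 10, 14, 15}
Set C = {7, 8, 11, 13}
First, A ∪ B = {2, 10, 13, 14, 15}
Then, (A ∪ B) ∪ C = {2, 7, 8, 10, 11, 13, 14, 15}

{2, 7, 8, 10, 11, 13, 14, 15}


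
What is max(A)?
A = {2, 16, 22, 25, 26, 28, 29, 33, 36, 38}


Set A = {2, 16, 22, 25, 26, 28, 29, 33, 36, 38}
Elements in ascending order: 2, 16, 22, 25, 26, 28, 29, 33, 36, 38
The largest element is 38.

38


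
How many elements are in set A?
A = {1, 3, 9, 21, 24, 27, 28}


Set A = {1, 3, 9, 21, 24, 27, 28}
Listing elements: 1, 3, 9, 21, 24, 27, 28
Counting: 7 elements
|A| = 7

7


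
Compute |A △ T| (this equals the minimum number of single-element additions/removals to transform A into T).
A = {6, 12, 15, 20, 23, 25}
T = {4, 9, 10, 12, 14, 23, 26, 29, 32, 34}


Set A = {6, 12, 15, 20, 23, 25}
Set T = {4, 9, 10, 12, 14, 23, 26, 29, 32, 34}
Elements to remove from A (in A, not in T): {6, 15, 20, 25} → 4 removals
Elements to add to A (in T, not in A): {4, 9, 10, 14, 26, 29, 32, 34} → 8 additions
Total edits = 4 + 8 = 12

12


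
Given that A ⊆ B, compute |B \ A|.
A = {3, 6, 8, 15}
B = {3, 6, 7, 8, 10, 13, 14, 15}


Set A = {3, 6, 8, 15}, |A| = 4
Set B = {3, 6, 7, 8, 10, 13, 14, 15}, |B| = 8
Since A ⊆ B: B \ A = {7, 10, 13, 14}
|B| - |A| = 8 - 4 = 4

4


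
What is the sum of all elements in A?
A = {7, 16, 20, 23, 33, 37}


Set A = {7, 16, 20, 23, 33, 37}
Sum = 7 + 16 + 20 + 23 + 33 + 37 = 136

136


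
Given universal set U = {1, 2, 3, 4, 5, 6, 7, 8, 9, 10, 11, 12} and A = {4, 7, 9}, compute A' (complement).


Universal set U = {1, 2, 3, 4, 5, 6, 7, 8, 9, 10, 11, 12}
Set A = {4, 7, 9}
A' = U \ A = elements in U but not in A
Checking each element of U:
1 (not in A, include), 2 (not in A, include), 3 (not in A, include), 4 (in A, exclude), 5 (not in A, include), 6 (not in A, include), 7 (in A, exclude), 8 (not in A, include), 9 (in A, exclude), 10 (not in A, include), 11 (not in A, include), 12 (not in A, include)
A' = {1, 2, 3, 5, 6, 8, 10, 11, 12}

{1, 2, 3, 5, 6, 8, 10, 11, 12}


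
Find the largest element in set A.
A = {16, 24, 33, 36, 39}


Set A = {16, 24, 33, 36, 39}
Elements in ascending order: 16, 24, 33, 36, 39
The largest element is 39.

39


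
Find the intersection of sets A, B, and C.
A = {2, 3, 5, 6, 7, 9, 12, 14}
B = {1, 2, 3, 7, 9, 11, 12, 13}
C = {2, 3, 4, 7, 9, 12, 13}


Set A = {2, 3, 5, 6, 7, 9, 12, 14}
Set B = {1, 2, 3, 7, 9, 11, 12, 13}
Set C = {2, 3, 4, 7, 9, 12, 13}
First, A ∩ B = {2, 3, 7, 9, 12}
Then, (A ∩ B) ∩ C = {2, 3, 7, 9, 12}

{2, 3, 7, 9, 12}


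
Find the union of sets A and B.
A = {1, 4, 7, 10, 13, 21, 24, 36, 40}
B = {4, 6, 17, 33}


Set A = {1, 4, 7, 10, 13, 21, 24, 36, 40}
Set B = {4, 6, 17, 33}
A ∪ B includes all elements in either set.
Elements from A: {1, 4, 7, 10, 13, 21, 24, 36, 40}
Elements from B not already included: {6, 17, 33}
A ∪ B = {1, 4, 6, 7, 10, 13, 17, 21, 24, 33, 36, 40}

{1, 4, 6, 7, 10, 13, 17, 21, 24, 33, 36, 40}


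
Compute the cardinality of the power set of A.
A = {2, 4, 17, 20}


Set A = {2, 4, 17, 20}
|A| = 4
The power set P(A) contains all subsets of A.
|P(A)| = 2^|A| = 2^4 = 16

16


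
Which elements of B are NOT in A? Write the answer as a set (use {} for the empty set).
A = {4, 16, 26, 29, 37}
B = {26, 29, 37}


Set A = {4, 16, 26, 29, 37}
Set B = {26, 29, 37}
Check each element of B against A:
26 ∈ A, 29 ∈ A, 37 ∈ A
Elements of B not in A: {}

{}


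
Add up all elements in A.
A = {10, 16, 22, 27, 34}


Set A = {10, 16, 22, 27, 34}
Sum = 10 + 16 + 22 + 27 + 34 = 109

109


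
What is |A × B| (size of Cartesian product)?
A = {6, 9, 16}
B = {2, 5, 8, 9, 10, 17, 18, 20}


Set A = {6, 9, 16} has 3 elements.
Set B = {2, 5, 8, 9, 10, 17, 18, 20} has 8 elements.
|A × B| = |A| × |B| = 3 × 8 = 24

24


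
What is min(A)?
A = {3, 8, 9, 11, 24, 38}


Set A = {3, 8, 9, 11, 24, 38}
Elements in ascending order: 3, 8, 9, 11, 24, 38
The smallest element is 3.

3


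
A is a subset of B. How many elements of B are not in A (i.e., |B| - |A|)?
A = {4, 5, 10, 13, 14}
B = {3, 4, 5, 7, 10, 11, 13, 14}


Set A = {4, 5, 10, 13, 14}, |A| = 5
Set B = {3, 4, 5, 7, 10, 11, 13, 14}, |B| = 8
Since A ⊆ B: B \ A = {3, 7, 11}
|B| - |A| = 8 - 5 = 3

3


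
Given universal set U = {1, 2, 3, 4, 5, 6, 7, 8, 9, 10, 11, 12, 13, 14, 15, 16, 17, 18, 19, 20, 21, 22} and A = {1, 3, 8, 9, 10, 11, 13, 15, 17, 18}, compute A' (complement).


Universal set U = {1, 2, 3, 4, 5, 6, 7, 8, 9, 10, 11, 12, 13, 14, 15, 16, 17, 18, 19, 20, 21, 22}
Set A = {1, 3, 8, 9, 10, 11, 13, 15, 17, 18}
A' = U \ A = elements in U but not in A
Checking each element of U:
1 (in A, exclude), 2 (not in A, include), 3 (in A, exclude), 4 (not in A, include), 5 (not in A, include), 6 (not in A, include), 7 (not in A, include), 8 (in A, exclude), 9 (in A, exclude), 10 (in A, exclude), 11 (in A, exclude), 12 (not in A, include), 13 (in A, exclude), 14 (not in A, include), 15 (in A, exclude), 16 (not in A, include), 17 (in A, exclude), 18 (in A, exclude), 19 (not in A, include), 20 (not in A, include), 21 (not in A, include), 22 (not in A, include)
A' = {2, 4, 5, 6, 7, 12, 14, 16, 19, 20, 21, 22}

{2, 4, 5, 6, 7, 12, 14, 16, 19, 20, 21, 22}


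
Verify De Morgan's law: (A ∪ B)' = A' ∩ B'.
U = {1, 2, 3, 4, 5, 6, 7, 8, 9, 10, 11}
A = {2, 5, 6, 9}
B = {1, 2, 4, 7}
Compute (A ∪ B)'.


U = {1, 2, 3, 4, 5, 6, 7, 8, 9, 10, 11}
A = {2, 5, 6, 9}, B = {1, 2, 4, 7}
A ∪ B = {1, 2, 4, 5, 6, 7, 9}
(A ∪ B)' = U \ (A ∪ B) = {3, 8, 10, 11}
Verification via A' ∩ B': A' = {1, 3, 4, 7, 8, 10, 11}, B' = {3, 5, 6, 8, 9, 10, 11}
A' ∩ B' = {3, 8, 10, 11} ✓

{3, 8, 10, 11}


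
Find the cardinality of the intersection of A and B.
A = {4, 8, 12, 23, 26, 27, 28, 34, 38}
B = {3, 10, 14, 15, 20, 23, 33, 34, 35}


Set A = {4, 8, 12, 23, 26, 27, 28, 34, 38}
Set B = {3, 10, 14, 15, 20, 23, 33, 34, 35}
A ∩ B = {23, 34}
|A ∩ B| = 2

2


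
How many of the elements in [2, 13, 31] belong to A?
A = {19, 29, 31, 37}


Set A = {19, 29, 31, 37}
Candidates: [2, 13, 31]
Check each candidate:
2 ∉ A, 13 ∉ A, 31 ∈ A
Count of candidates in A: 1

1


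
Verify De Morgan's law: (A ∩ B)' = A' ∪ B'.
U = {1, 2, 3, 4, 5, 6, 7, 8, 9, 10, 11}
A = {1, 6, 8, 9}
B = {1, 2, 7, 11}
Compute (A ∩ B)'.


U = {1, 2, 3, 4, 5, 6, 7, 8, 9, 10, 11}
A = {1, 6, 8, 9}, B = {1, 2, 7, 11}
A ∩ B = {1}
(A ∩ B)' = U \ (A ∩ B) = {2, 3, 4, 5, 6, 7, 8, 9, 10, 11}
Verification via A' ∪ B': A' = {2, 3, 4, 5, 7, 10, 11}, B' = {3, 4, 5, 6, 8, 9, 10}
A' ∪ B' = {2, 3, 4, 5, 6, 7, 8, 9, 10, 11} ✓

{2, 3, 4, 5, 6, 7, 8, 9, 10, 11}


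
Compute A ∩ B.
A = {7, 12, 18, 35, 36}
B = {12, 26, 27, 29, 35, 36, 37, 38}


Set A = {7, 12, 18, 35, 36}
Set B = {12, 26, 27, 29, 35, 36, 37, 38}
A ∩ B includes only elements in both sets.
Check each element of A against B:
7 ✗, 12 ✓, 18 ✗, 35 ✓, 36 ✓
A ∩ B = {12, 35, 36}

{12, 35, 36}


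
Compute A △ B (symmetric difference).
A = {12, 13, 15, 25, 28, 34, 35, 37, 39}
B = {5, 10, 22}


Set A = {12, 13, 15, 25, 28, 34, 35, 37, 39}
Set B = {5, 10, 22}
A △ B = (A \ B) ∪ (B \ A)
Elements in A but not B: {12, 13, 15, 25, 28, 34, 35, 37, 39}
Elements in B but not A: {5, 10, 22}
A △ B = {5, 10, 12, 13, 15, 22, 25, 28, 34, 35, 37, 39}

{5, 10, 12, 13, 15, 22, 25, 28, 34, 35, 37, 39}


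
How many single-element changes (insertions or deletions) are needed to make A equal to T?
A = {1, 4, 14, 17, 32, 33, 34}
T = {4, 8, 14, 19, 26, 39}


Set A = {1, 4, 14, 17, 32, 33, 34}
Set T = {4, 8, 14, 19, 26, 39}
Elements to remove from A (in A, not in T): {1, 17, 32, 33, 34} → 5 removals
Elements to add to A (in T, not in A): {8, 19, 26, 39} → 4 additions
Total edits = 5 + 4 = 9

9


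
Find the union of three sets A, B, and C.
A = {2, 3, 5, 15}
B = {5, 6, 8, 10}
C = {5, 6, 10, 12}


Set A = {2, 3, 5, 15}
Set B = {5, 6, 8, 10}
Set C = {5, 6, 10, 12}
First, A ∪ B = {2, 3, 5, 6, 8, 10, 15}
Then, (A ∪ B) ∪ C = {2, 3, 5, 6, 8, 10, 12, 15}

{2, 3, 5, 6, 8, 10, 12, 15}


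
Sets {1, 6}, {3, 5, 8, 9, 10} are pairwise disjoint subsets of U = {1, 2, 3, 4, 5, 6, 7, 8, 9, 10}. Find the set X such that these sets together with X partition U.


U = {1, 2, 3, 4, 5, 6, 7, 8, 9, 10}
Shown blocks: {1, 6}, {3, 5, 8, 9, 10}
A partition's blocks are pairwise disjoint and cover U, so the missing block = U \ (union of shown blocks).
Union of shown blocks: {1, 3, 5, 6, 8, 9, 10}
Missing block = U \ (union) = {2, 4, 7}

{2, 4, 7}


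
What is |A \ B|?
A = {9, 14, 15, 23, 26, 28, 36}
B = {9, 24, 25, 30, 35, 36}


Set A = {9, 14, 15, 23, 26, 28, 36}
Set B = {9, 24, 25, 30, 35, 36}
A \ B = {14, 15, 23, 26, 28}
|A \ B| = 5

5


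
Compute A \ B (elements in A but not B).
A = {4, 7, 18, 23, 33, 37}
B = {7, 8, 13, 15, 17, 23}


Set A = {4, 7, 18, 23, 33, 37}
Set B = {7, 8, 13, 15, 17, 23}
A \ B includes elements in A that are not in B.
Check each element of A:
4 (not in B, keep), 7 (in B, remove), 18 (not in B, keep), 23 (in B, remove), 33 (not in B, keep), 37 (not in B, keep)
A \ B = {4, 18, 33, 37}

{4, 18, 33, 37}


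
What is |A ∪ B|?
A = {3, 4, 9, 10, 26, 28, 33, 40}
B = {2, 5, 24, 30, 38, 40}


Set A = {3, 4, 9, 10, 26, 28, 33, 40}, |A| = 8
Set B = {2, 5, 24, 30, 38, 40}, |B| = 6
A ∩ B = {40}, |A ∩ B| = 1
|A ∪ B| = |A| + |B| - |A ∩ B| = 8 + 6 - 1 = 13

13


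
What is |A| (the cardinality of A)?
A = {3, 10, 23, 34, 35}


Set A = {3, 10, 23, 34, 35}
Listing elements: 3, 10, 23, 34, 35
Counting: 5 elements
|A| = 5

5


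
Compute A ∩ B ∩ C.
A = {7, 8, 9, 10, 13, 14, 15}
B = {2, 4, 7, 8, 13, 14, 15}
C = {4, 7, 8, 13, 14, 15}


Set A = {7, 8, 9, 10, 13, 14, 15}
Set B = {2, 4, 7, 8, 13, 14, 15}
Set C = {4, 7, 8, 13, 14, 15}
First, A ∩ B = {7, 8, 13, 14, 15}
Then, (A ∩ B) ∩ C = {7, 8, 13, 14, 15}

{7, 8, 13, 14, 15}


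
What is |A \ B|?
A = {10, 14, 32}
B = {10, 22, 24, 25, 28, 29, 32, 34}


Set A = {10, 14, 32}
Set B = {10, 22, 24, 25, 28, 29, 32, 34}
A \ B = {14}
|A \ B| = 1

1


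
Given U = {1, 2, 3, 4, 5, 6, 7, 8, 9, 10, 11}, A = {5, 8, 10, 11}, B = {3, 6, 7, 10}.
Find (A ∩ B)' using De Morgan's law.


U = {1, 2, 3, 4, 5, 6, 7, 8, 9, 10, 11}
A = {5, 8, 10, 11}, B = {3, 6, 7, 10}
A ∩ B = {10}
(A ∩ B)' = U \ (A ∩ B) = {1, 2, 3, 4, 5, 6, 7, 8, 9, 11}
Verification via A' ∪ B': A' = {1, 2, 3, 4, 6, 7, 9}, B' = {1, 2, 4, 5, 8, 9, 11}
A' ∪ B' = {1, 2, 3, 4, 5, 6, 7, 8, 9, 11} ✓

{1, 2, 3, 4, 5, 6, 7, 8, 9, 11}


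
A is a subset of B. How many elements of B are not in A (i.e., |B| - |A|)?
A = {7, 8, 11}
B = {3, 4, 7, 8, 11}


Set A = {7, 8, 11}, |A| = 3
Set B = {3, 4, 7, 8, 11}, |B| = 5
Since A ⊆ B: B \ A = {3, 4}
|B| - |A| = 5 - 3 = 2

2


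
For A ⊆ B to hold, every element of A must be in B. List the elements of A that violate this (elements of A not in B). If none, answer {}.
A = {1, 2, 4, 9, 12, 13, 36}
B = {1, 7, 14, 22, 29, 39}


Set A = {1, 2, 4, 9, 12, 13, 36}
Set B = {1, 7, 14, 22, 29, 39}
Check each element of A against B:
1 ∈ B, 2 ∉ B (include), 4 ∉ B (include), 9 ∉ B (include), 12 ∉ B (include), 13 ∉ B (include), 36 ∉ B (include)
Elements of A not in B: {2, 4, 9, 12, 13, 36}

{2, 4, 9, 12, 13, 36}


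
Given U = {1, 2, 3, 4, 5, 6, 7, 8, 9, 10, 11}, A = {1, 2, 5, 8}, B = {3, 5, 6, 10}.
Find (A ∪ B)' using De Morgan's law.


U = {1, 2, 3, 4, 5, 6, 7, 8, 9, 10, 11}
A = {1, 2, 5, 8}, B = {3, 5, 6, 10}
A ∪ B = {1, 2, 3, 5, 6, 8, 10}
(A ∪ B)' = U \ (A ∪ B) = {4, 7, 9, 11}
Verification via A' ∩ B': A' = {3, 4, 6, 7, 9, 10, 11}, B' = {1, 2, 4, 7, 8, 9, 11}
A' ∩ B' = {4, 7, 9, 11} ✓

{4, 7, 9, 11}


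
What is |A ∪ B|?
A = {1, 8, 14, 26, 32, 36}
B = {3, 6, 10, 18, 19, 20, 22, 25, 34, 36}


Set A = {1, 8, 14, 26, 32, 36}, |A| = 6
Set B = {3, 6, 10, 18, 19, 20, 22, 25, 34, 36}, |B| = 10
A ∩ B = {36}, |A ∩ B| = 1
|A ∪ B| = |A| + |B| - |A ∩ B| = 6 + 10 - 1 = 15

15


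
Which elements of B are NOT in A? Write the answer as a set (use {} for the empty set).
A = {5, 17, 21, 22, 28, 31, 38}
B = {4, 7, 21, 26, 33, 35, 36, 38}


Set A = {5, 17, 21, 22, 28, 31, 38}
Set B = {4, 7, 21, 26, 33, 35, 36, 38}
Check each element of B against A:
4 ∉ A (include), 7 ∉ A (include), 21 ∈ A, 26 ∉ A (include), 33 ∉ A (include), 35 ∉ A (include), 36 ∉ A (include), 38 ∈ A
Elements of B not in A: {4, 7, 26, 33, 35, 36}

{4, 7, 26, 33, 35, 36}


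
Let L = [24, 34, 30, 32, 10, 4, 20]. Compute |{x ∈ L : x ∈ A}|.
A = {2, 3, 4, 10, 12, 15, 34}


Set A = {2, 3, 4, 10, 12, 15, 34}
Candidates: [24, 34, 30, 32, 10, 4, 20]
Check each candidate:
24 ∉ A, 34 ∈ A, 30 ∉ A, 32 ∉ A, 10 ∈ A, 4 ∈ A, 20 ∉ A
Count of candidates in A: 3

3


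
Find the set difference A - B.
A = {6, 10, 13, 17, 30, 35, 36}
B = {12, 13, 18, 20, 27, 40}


Set A = {6, 10, 13, 17, 30, 35, 36}
Set B = {12, 13, 18, 20, 27, 40}
A \ B includes elements in A that are not in B.
Check each element of A:
6 (not in B, keep), 10 (not in B, keep), 13 (in B, remove), 17 (not in B, keep), 30 (not in B, keep), 35 (not in B, keep), 36 (not in B, keep)
A \ B = {6, 10, 17, 30, 35, 36}

{6, 10, 17, 30, 35, 36}


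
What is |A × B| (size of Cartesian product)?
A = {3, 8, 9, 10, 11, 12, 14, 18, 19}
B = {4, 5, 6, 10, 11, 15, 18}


Set A = {3, 8, 9, 10, 11, 12, 14, 18, 19} has 9 elements.
Set B = {4, 5, 6, 10, 11, 15, 18} has 7 elements.
|A × B| = |A| × |B| = 9 × 7 = 63

63


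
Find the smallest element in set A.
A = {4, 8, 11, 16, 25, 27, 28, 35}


Set A = {4, 8, 11, 16, 25, 27, 28, 35}
Elements in ascending order: 4, 8, 11, 16, 25, 27, 28, 35
The smallest element is 4.

4


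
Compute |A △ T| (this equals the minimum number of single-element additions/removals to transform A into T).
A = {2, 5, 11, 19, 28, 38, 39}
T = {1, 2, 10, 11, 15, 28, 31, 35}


Set A = {2, 5, 11, 19, 28, 38, 39}
Set T = {1, 2, 10, 11, 15, 28, 31, 35}
Elements to remove from A (in A, not in T): {5, 19, 38, 39} → 4 removals
Elements to add to A (in T, not in A): {1, 10, 15, 31, 35} → 5 additions
Total edits = 4 + 5 = 9

9


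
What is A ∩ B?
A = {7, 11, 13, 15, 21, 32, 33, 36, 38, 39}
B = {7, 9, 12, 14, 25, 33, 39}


Set A = {7, 11, 13, 15, 21, 32, 33, 36, 38, 39}
Set B = {7, 9, 12, 14, 25, 33, 39}
A ∩ B includes only elements in both sets.
Check each element of A against B:
7 ✓, 11 ✗, 13 ✗, 15 ✗, 21 ✗, 32 ✗, 33 ✓, 36 ✗, 38 ✗, 39 ✓
A ∩ B = {7, 33, 39}

{7, 33, 39}


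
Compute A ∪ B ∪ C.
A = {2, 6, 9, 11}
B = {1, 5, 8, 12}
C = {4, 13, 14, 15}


Set A = {2, 6, 9, 11}
Set B = {1, 5, 8, 12}
Set C = {4, 13, 14, 15}
First, A ∪ B = {1, 2, 5, 6, 8, 9, 11, 12}
Then, (A ∪ B) ∪ C = {1, 2, 4, 5, 6, 8, 9, 11, 12, 13, 14, 15}

{1, 2, 4, 5, 6, 8, 9, 11, 12, 13, 14, 15}


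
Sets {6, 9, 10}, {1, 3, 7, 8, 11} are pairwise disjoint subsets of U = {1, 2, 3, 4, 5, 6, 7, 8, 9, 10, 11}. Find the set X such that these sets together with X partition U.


U = {1, 2, 3, 4, 5, 6, 7, 8, 9, 10, 11}
Shown blocks: {6, 9, 10}, {1, 3, 7, 8, 11}
A partition's blocks are pairwise disjoint and cover U, so the missing block = U \ (union of shown blocks).
Union of shown blocks: {1, 3, 6, 7, 8, 9, 10, 11}
Missing block = U \ (union) = {2, 4, 5}

{2, 4, 5}


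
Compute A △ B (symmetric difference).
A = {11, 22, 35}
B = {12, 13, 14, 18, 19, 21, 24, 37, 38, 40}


Set A = {11, 22, 35}
Set B = {12, 13, 14, 18, 19, 21, 24, 37, 38, 40}
A △ B = (A \ B) ∪ (B \ A)
Elements in A but not B: {11, 22, 35}
Elements in B but not A: {12, 13, 14, 18, 19, 21, 24, 37, 38, 40}
A △ B = {11, 12, 13, 14, 18, 19, 21, 22, 24, 35, 37, 38, 40}

{11, 12, 13, 14, 18, 19, 21, 22, 24, 35, 37, 38, 40}


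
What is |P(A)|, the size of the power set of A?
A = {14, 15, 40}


Set A = {14, 15, 40}
|A| = 3
The power set P(A) contains all subsets of A.
|P(A)| = 2^|A| = 2^3 = 8

8


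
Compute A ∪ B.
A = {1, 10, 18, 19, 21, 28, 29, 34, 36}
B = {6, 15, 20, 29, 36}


Set A = {1, 10, 18, 19, 21, 28, 29, 34, 36}
Set B = {6, 15, 20, 29, 36}
A ∪ B includes all elements in either set.
Elements from A: {1, 10, 18, 19, 21, 28, 29, 34, 36}
Elements from B not already included: {6, 15, 20}
A ∪ B = {1, 6, 10, 15, 18, 19, 20, 21, 28, 29, 34, 36}

{1, 6, 10, 15, 18, 19, 20, 21, 28, 29, 34, 36}


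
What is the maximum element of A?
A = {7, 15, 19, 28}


Set A = {7, 15, 19, 28}
Elements in ascending order: 7, 15, 19, 28
The largest element is 28.

28


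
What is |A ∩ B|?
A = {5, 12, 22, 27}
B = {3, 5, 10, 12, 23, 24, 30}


Set A = {5, 12, 22, 27}
Set B = {3, 5, 10, 12, 23, 24, 30}
A ∩ B = {5, 12}
|A ∩ B| = 2

2


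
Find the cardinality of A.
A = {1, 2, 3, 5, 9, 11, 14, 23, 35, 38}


Set A = {1, 2, 3, 5, 9, 11, 14, 23, 35, 38}
Listing elements: 1, 2, 3, 5, 9, 11, 14, 23, 35, 38
Counting: 10 elements
|A| = 10

10


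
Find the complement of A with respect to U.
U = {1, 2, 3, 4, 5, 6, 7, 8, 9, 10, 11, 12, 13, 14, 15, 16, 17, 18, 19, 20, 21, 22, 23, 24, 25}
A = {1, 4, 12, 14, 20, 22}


Universal set U = {1, 2, 3, 4, 5, 6, 7, 8, 9, 10, 11, 12, 13, 14, 15, 16, 17, 18, 19, 20, 21, 22, 23, 24, 25}
Set A = {1, 4, 12, 14, 20, 22}
A' = U \ A = elements in U but not in A
Checking each element of U:
1 (in A, exclude), 2 (not in A, include), 3 (not in A, include), 4 (in A, exclude), 5 (not in A, include), 6 (not in A, include), 7 (not in A, include), 8 (not in A, include), 9 (not in A, include), 10 (not in A, include), 11 (not in A, include), 12 (in A, exclude), 13 (not in A, include), 14 (in A, exclude), 15 (not in A, include), 16 (not in A, include), 17 (not in A, include), 18 (not in A, include), 19 (not in A, include), 20 (in A, exclude), 21 (not in A, include), 22 (in A, exclude), 23 (not in A, include), 24 (not in A, include), 25 (not in A, include)
A' = {2, 3, 5, 6, 7, 8, 9, 10, 11, 13, 15, 16, 17, 18, 19, 21, 23, 24, 25}

{2, 3, 5, 6, 7, 8, 9, 10, 11, 13, 15, 16, 17, 18, 19, 21, 23, 24, 25}


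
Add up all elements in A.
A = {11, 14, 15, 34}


Set A = {11, 14, 15, 34}
Sum = 11 + 14 + 15 + 34 = 74

74


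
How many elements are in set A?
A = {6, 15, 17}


Set A = {6, 15, 17}
Listing elements: 6, 15, 17
Counting: 3 elements
|A| = 3

3


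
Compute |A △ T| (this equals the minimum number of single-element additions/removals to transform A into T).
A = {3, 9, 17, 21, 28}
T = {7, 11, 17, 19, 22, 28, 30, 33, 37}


Set A = {3, 9, 17, 21, 28}
Set T = {7, 11, 17, 19, 22, 28, 30, 33, 37}
Elements to remove from A (in A, not in T): {3, 9, 21} → 3 removals
Elements to add to A (in T, not in A): {7, 11, 19, 22, 30, 33, 37} → 7 additions
Total edits = 3 + 7 = 10

10


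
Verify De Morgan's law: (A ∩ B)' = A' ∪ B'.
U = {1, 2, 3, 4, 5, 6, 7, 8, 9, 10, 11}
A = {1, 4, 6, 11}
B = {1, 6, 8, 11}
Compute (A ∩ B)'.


U = {1, 2, 3, 4, 5, 6, 7, 8, 9, 10, 11}
A = {1, 4, 6, 11}, B = {1, 6, 8, 11}
A ∩ B = {1, 6, 11}
(A ∩ B)' = U \ (A ∩ B) = {2, 3, 4, 5, 7, 8, 9, 10}
Verification via A' ∪ B': A' = {2, 3, 5, 7, 8, 9, 10}, B' = {2, 3, 4, 5, 7, 9, 10}
A' ∪ B' = {2, 3, 4, 5, 7, 8, 9, 10} ✓

{2, 3, 4, 5, 7, 8, 9, 10}


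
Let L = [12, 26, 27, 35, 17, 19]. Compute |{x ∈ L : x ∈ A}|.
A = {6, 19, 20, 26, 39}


Set A = {6, 19, 20, 26, 39}
Candidates: [12, 26, 27, 35, 17, 19]
Check each candidate:
12 ∉ A, 26 ∈ A, 27 ∉ A, 35 ∉ A, 17 ∉ A, 19 ∈ A
Count of candidates in A: 2

2


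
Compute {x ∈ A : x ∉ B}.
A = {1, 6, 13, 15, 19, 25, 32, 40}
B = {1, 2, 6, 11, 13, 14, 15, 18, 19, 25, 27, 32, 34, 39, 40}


Set A = {1, 6, 13, 15, 19, 25, 32, 40}
Set B = {1, 2, 6, 11, 13, 14, 15, 18, 19, 25, 27, 32, 34, 39, 40}
Check each element of A against B:
1 ∈ B, 6 ∈ B, 13 ∈ B, 15 ∈ B, 19 ∈ B, 25 ∈ B, 32 ∈ B, 40 ∈ B
Elements of A not in B: {}

{}


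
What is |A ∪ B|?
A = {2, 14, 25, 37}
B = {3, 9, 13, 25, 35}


Set A = {2, 14, 25, 37}, |A| = 4
Set B = {3, 9, 13, 25, 35}, |B| = 5
A ∩ B = {25}, |A ∩ B| = 1
|A ∪ B| = |A| + |B| - |A ∩ B| = 4 + 5 - 1 = 8

8


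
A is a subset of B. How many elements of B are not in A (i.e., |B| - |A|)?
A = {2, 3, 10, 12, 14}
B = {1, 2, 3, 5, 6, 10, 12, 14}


Set A = {2, 3, 10, 12, 14}, |A| = 5
Set B = {1, 2, 3, 5, 6, 10, 12, 14}, |B| = 8
Since A ⊆ B: B \ A = {1, 5, 6}
|B| - |A| = 8 - 5 = 3

3


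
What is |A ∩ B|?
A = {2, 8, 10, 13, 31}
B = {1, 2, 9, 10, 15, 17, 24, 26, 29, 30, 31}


Set A = {2, 8, 10, 13, 31}
Set B = {1, 2, 9, 10, 15, 17, 24, 26, 29, 30, 31}
A ∩ B = {2, 10, 31}
|A ∩ B| = 3

3


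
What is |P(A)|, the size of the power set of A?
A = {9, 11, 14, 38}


Set A = {9, 11, 14, 38}
|A| = 4
The power set P(A) contains all subsets of A.
|P(A)| = 2^|A| = 2^4 = 16

16


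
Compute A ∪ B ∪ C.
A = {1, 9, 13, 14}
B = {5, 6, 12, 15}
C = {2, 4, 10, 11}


Set A = {1, 9, 13, 14}
Set B = {5, 6, 12, 15}
Set C = {2, 4, 10, 11}
First, A ∪ B = {1, 5, 6, 9, 12, 13, 14, 15}
Then, (A ∪ B) ∪ C = {1, 2, 4, 5, 6, 9, 10, 11, 12, 13, 14, 15}

{1, 2, 4, 5, 6, 9, 10, 11, 12, 13, 14, 15}


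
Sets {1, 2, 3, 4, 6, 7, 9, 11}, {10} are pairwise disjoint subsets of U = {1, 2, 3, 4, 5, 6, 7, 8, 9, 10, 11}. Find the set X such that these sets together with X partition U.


U = {1, 2, 3, 4, 5, 6, 7, 8, 9, 10, 11}
Shown blocks: {1, 2, 3, 4, 6, 7, 9, 11}, {10}
A partition's blocks are pairwise disjoint and cover U, so the missing block = U \ (union of shown blocks).
Union of shown blocks: {1, 2, 3, 4, 6, 7, 9, 10, 11}
Missing block = U \ (union) = {5, 8}

{5, 8}


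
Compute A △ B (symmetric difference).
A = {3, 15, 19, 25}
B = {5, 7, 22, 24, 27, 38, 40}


Set A = {3, 15, 19, 25}
Set B = {5, 7, 22, 24, 27, 38, 40}
A △ B = (A \ B) ∪ (B \ A)
Elements in A but not B: {3, 15, 19, 25}
Elements in B but not A: {5, 7, 22, 24, 27, 38, 40}
A △ B = {3, 5, 7, 15, 19, 22, 24, 25, 27, 38, 40}

{3, 5, 7, 15, 19, 22, 24, 25, 27, 38, 40}


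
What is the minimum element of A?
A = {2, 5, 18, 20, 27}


Set A = {2, 5, 18, 20, 27}
Elements in ascending order: 2, 5, 18, 20, 27
The smallest element is 2.

2


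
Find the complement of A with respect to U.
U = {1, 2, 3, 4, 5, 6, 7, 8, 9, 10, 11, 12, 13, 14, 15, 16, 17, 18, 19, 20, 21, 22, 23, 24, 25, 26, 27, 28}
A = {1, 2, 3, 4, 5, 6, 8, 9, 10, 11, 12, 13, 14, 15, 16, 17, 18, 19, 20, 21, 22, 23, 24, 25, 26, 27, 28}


Universal set U = {1, 2, 3, 4, 5, 6, 7, 8, 9, 10, 11, 12, 13, 14, 15, 16, 17, 18, 19, 20, 21, 22, 23, 24, 25, 26, 27, 28}
Set A = {1, 2, 3, 4, 5, 6, 8, 9, 10, 11, 12, 13, 14, 15, 16, 17, 18, 19, 20, 21, 22, 23, 24, 25, 26, 27, 28}
A' = U \ A = elements in U but not in A
Checking each element of U:
1 (in A, exclude), 2 (in A, exclude), 3 (in A, exclude), 4 (in A, exclude), 5 (in A, exclude), 6 (in A, exclude), 7 (not in A, include), 8 (in A, exclude), 9 (in A, exclude), 10 (in A, exclude), 11 (in A, exclude), 12 (in A, exclude), 13 (in A, exclude), 14 (in A, exclude), 15 (in A, exclude), 16 (in A, exclude), 17 (in A, exclude), 18 (in A, exclude), 19 (in A, exclude), 20 (in A, exclude), 21 (in A, exclude), 22 (in A, exclude), 23 (in A, exclude), 24 (in A, exclude), 25 (in A, exclude), 26 (in A, exclude), 27 (in A, exclude), 28 (in A, exclude)
A' = {7}

{7}


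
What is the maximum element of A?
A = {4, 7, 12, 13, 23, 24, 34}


Set A = {4, 7, 12, 13, 23, 24, 34}
Elements in ascending order: 4, 7, 12, 13, 23, 24, 34
The largest element is 34.

34


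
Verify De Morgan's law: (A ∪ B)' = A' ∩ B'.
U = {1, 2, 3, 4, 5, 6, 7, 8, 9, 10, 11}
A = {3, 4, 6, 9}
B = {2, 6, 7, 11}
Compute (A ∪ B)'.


U = {1, 2, 3, 4, 5, 6, 7, 8, 9, 10, 11}
A = {3, 4, 6, 9}, B = {2, 6, 7, 11}
A ∪ B = {2, 3, 4, 6, 7, 9, 11}
(A ∪ B)' = U \ (A ∪ B) = {1, 5, 8, 10}
Verification via A' ∩ B': A' = {1, 2, 5, 7, 8, 10, 11}, B' = {1, 3, 4, 5, 8, 9, 10}
A' ∩ B' = {1, 5, 8, 10} ✓

{1, 5, 8, 10}


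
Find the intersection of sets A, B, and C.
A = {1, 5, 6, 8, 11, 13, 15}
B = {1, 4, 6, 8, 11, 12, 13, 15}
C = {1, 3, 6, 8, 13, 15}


Set A = {1, 5, 6, 8, 11, 13, 15}
Set B = {1, 4, 6, 8, 11, 12, 13, 15}
Set C = {1, 3, 6, 8, 13, 15}
First, A ∩ B = {1, 6, 8, 11, 13, 15}
Then, (A ∩ B) ∩ C = {1, 6, 8, 13, 15}

{1, 6, 8, 13, 15}


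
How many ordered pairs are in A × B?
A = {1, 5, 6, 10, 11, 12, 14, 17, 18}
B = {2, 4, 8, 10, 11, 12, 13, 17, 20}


Set A = {1, 5, 6, 10, 11, 12, 14, 17, 18} has 9 elements.
Set B = {2, 4, 8, 10, 11, 12, 13, 17, 20} has 9 elements.
|A × B| = |A| × |B| = 9 × 9 = 81

81


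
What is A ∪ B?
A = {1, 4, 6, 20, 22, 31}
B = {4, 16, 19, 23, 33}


Set A = {1, 4, 6, 20, 22, 31}
Set B = {4, 16, 19, 23, 33}
A ∪ B includes all elements in either set.
Elements from A: {1, 4, 6, 20, 22, 31}
Elements from B not already included: {16, 19, 23, 33}
A ∪ B = {1, 4, 6, 16, 19, 20, 22, 23, 31, 33}

{1, 4, 6, 16, 19, 20, 22, 23, 31, 33}


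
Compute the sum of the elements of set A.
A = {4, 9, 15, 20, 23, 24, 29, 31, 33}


Set A = {4, 9, 15, 20, 23, 24, 29, 31, 33}
Sum = 4 + 9 + 15 + 20 + 23 + 24 + 29 + 31 + 33 = 188

188


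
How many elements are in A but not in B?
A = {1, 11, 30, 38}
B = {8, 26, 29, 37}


Set A = {1, 11, 30, 38}
Set B = {8, 26, 29, 37}
A \ B = {1, 11, 30, 38}
|A \ B| = 4

4


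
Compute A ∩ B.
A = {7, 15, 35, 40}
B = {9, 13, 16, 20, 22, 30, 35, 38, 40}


Set A = {7, 15, 35, 40}
Set B = {9, 13, 16, 20, 22, 30, 35, 38, 40}
A ∩ B includes only elements in both sets.
Check each element of A against B:
7 ✗, 15 ✗, 35 ✓, 40 ✓
A ∩ B = {35, 40}

{35, 40}


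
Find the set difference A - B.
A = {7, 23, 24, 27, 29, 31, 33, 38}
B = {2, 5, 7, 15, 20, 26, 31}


Set A = {7, 23, 24, 27, 29, 31, 33, 38}
Set B = {2, 5, 7, 15, 20, 26, 31}
A \ B includes elements in A that are not in B.
Check each element of A:
7 (in B, remove), 23 (not in B, keep), 24 (not in B, keep), 27 (not in B, keep), 29 (not in B, keep), 31 (in B, remove), 33 (not in B, keep), 38 (not in B, keep)
A \ B = {23, 24, 27, 29, 33, 38}

{23, 24, 27, 29, 33, 38}


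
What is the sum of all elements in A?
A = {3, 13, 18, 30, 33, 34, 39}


Set A = {3, 13, 18, 30, 33, 34, 39}
Sum = 3 + 13 + 18 + 30 + 33 + 34 + 39 = 170

170


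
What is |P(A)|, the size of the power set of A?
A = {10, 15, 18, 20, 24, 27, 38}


Set A = {10, 15, 18, 20, 24, 27, 38}
|A| = 7
The power set P(A) contains all subsets of A.
|P(A)| = 2^|A| = 2^7 = 128

128


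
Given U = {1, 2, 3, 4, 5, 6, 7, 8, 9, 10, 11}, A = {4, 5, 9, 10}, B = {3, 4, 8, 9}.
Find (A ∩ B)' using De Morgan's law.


U = {1, 2, 3, 4, 5, 6, 7, 8, 9, 10, 11}
A = {4, 5, 9, 10}, B = {3, 4, 8, 9}
A ∩ B = {4, 9}
(A ∩ B)' = U \ (A ∩ B) = {1, 2, 3, 5, 6, 7, 8, 10, 11}
Verification via A' ∪ B': A' = {1, 2, 3, 6, 7, 8, 11}, B' = {1, 2, 5, 6, 7, 10, 11}
A' ∪ B' = {1, 2, 3, 5, 6, 7, 8, 10, 11} ✓

{1, 2, 3, 5, 6, 7, 8, 10, 11}


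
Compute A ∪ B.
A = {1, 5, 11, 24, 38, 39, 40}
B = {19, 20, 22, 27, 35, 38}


Set A = {1, 5, 11, 24, 38, 39, 40}
Set B = {19, 20, 22, 27, 35, 38}
A ∪ B includes all elements in either set.
Elements from A: {1, 5, 11, 24, 38, 39, 40}
Elements from B not already included: {19, 20, 22, 27, 35}
A ∪ B = {1, 5, 11, 19, 20, 22, 24, 27, 35, 38, 39, 40}

{1, 5, 11, 19, 20, 22, 24, 27, 35, 38, 39, 40}


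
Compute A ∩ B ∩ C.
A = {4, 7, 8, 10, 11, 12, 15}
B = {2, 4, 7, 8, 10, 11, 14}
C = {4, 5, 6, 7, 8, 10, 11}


Set A = {4, 7, 8, 10, 11, 12, 15}
Set B = {2, 4, 7, 8, 10, 11, 14}
Set C = {4, 5, 6, 7, 8, 10, 11}
First, A ∩ B = {4, 7, 8, 10, 11}
Then, (A ∩ B) ∩ C = {4, 7, 8, 10, 11}

{4, 7, 8, 10, 11}


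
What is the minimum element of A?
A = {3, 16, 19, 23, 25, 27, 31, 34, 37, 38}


Set A = {3, 16, 19, 23, 25, 27, 31, 34, 37, 38}
Elements in ascending order: 3, 16, 19, 23, 25, 27, 31, 34, 37, 38
The smallest element is 3.

3


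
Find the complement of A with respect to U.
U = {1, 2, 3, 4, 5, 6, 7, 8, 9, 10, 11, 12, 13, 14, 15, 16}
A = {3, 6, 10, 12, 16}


Universal set U = {1, 2, 3, 4, 5, 6, 7, 8, 9, 10, 11, 12, 13, 14, 15, 16}
Set A = {3, 6, 10, 12, 16}
A' = U \ A = elements in U but not in A
Checking each element of U:
1 (not in A, include), 2 (not in A, include), 3 (in A, exclude), 4 (not in A, include), 5 (not in A, include), 6 (in A, exclude), 7 (not in A, include), 8 (not in A, include), 9 (not in A, include), 10 (in A, exclude), 11 (not in A, include), 12 (in A, exclude), 13 (not in A, include), 14 (not in A, include), 15 (not in A, include), 16 (in A, exclude)
A' = {1, 2, 4, 5, 7, 8, 9, 11, 13, 14, 15}

{1, 2, 4, 5, 7, 8, 9, 11, 13, 14, 15}


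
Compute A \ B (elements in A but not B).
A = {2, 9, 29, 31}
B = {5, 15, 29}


Set A = {2, 9, 29, 31}
Set B = {5, 15, 29}
A \ B includes elements in A that are not in B.
Check each element of A:
2 (not in B, keep), 9 (not in B, keep), 29 (in B, remove), 31 (not in B, keep)
A \ B = {2, 9, 31}

{2, 9, 31}


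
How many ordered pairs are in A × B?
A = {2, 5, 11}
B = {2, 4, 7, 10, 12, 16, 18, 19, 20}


Set A = {2, 5, 11} has 3 elements.
Set B = {2, 4, 7, 10, 12, 16, 18, 19, 20} has 9 elements.
|A × B| = |A| × |B| = 3 × 9 = 27

27


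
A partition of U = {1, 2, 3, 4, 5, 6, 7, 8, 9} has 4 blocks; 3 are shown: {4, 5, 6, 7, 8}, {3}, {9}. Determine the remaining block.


U = {1, 2, 3, 4, 5, 6, 7, 8, 9}
Shown blocks: {4, 5, 6, 7, 8}, {3}, {9}
A partition's blocks are pairwise disjoint and cover U, so the missing block = U \ (union of shown blocks).
Union of shown blocks: {3, 4, 5, 6, 7, 8, 9}
Missing block = U \ (union) = {1, 2}

{1, 2}


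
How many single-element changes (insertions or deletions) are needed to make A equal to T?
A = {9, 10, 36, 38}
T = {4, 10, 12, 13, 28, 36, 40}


Set A = {9, 10, 36, 38}
Set T = {4, 10, 12, 13, 28, 36, 40}
Elements to remove from A (in A, not in T): {9, 38} → 2 removals
Elements to add to A (in T, not in A): {4, 12, 13, 28, 40} → 5 additions
Total edits = 2 + 5 = 7

7


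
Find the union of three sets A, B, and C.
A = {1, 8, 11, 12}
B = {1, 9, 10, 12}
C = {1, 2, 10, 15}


Set A = {1, 8, 11, 12}
Set B = {1, 9, 10, 12}
Set C = {1, 2, 10, 15}
First, A ∪ B = {1, 8, 9, 10, 11, 12}
Then, (A ∪ B) ∪ C = {1, 2, 8, 9, 10, 11, 12, 15}

{1, 2, 8, 9, 10, 11, 12, 15}


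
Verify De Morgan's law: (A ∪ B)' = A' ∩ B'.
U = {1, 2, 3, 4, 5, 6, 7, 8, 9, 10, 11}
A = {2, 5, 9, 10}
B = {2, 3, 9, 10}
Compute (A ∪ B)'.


U = {1, 2, 3, 4, 5, 6, 7, 8, 9, 10, 11}
A = {2, 5, 9, 10}, B = {2, 3, 9, 10}
A ∪ B = {2, 3, 5, 9, 10}
(A ∪ B)' = U \ (A ∪ B) = {1, 4, 6, 7, 8, 11}
Verification via A' ∩ B': A' = {1, 3, 4, 6, 7, 8, 11}, B' = {1, 4, 5, 6, 7, 8, 11}
A' ∩ B' = {1, 4, 6, 7, 8, 11} ✓

{1, 4, 6, 7, 8, 11}


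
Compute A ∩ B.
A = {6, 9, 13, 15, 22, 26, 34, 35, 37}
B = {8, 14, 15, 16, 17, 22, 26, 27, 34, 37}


Set A = {6, 9, 13, 15, 22, 26, 34, 35, 37}
Set B = {8, 14, 15, 16, 17, 22, 26, 27, 34, 37}
A ∩ B includes only elements in both sets.
Check each element of A against B:
6 ✗, 9 ✗, 13 ✗, 15 ✓, 22 ✓, 26 ✓, 34 ✓, 35 ✗, 37 ✓
A ∩ B = {15, 22, 26, 34, 37}

{15, 22, 26, 34, 37}


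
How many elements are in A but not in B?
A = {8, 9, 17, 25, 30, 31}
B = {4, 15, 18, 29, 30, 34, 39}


Set A = {8, 9, 17, 25, 30, 31}
Set B = {4, 15, 18, 29, 30, 34, 39}
A \ B = {8, 9, 17, 25, 31}
|A \ B| = 5

5


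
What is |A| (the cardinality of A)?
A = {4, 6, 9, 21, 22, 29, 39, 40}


Set A = {4, 6, 9, 21, 22, 29, 39, 40}
Listing elements: 4, 6, 9, 21, 22, 29, 39, 40
Counting: 8 elements
|A| = 8

8


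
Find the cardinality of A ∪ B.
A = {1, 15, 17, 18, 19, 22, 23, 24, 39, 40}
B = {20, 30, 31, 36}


Set A = {1, 15, 17, 18, 19, 22, 23, 24, 39, 40}, |A| = 10
Set B = {20, 30, 31, 36}, |B| = 4
A ∩ B = {}, |A ∩ B| = 0
|A ∪ B| = |A| + |B| - |A ∩ B| = 10 + 4 - 0 = 14

14


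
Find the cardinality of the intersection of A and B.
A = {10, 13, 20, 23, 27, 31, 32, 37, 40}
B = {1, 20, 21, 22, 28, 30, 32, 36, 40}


Set A = {10, 13, 20, 23, 27, 31, 32, 37, 40}
Set B = {1, 20, 21, 22, 28, 30, 32, 36, 40}
A ∩ B = {20, 32, 40}
|A ∩ B| = 3

3


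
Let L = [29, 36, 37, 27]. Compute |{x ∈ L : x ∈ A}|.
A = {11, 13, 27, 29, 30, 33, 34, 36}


Set A = {11, 13, 27, 29, 30, 33, 34, 36}
Candidates: [29, 36, 37, 27]
Check each candidate:
29 ∈ A, 36 ∈ A, 37 ∉ A, 27 ∈ A
Count of candidates in A: 3

3


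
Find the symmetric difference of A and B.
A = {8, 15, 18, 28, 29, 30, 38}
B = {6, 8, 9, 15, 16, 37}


Set A = {8, 15, 18, 28, 29, 30, 38}
Set B = {6, 8, 9, 15, 16, 37}
A △ B = (A \ B) ∪ (B \ A)
Elements in A but not B: {18, 28, 29, 30, 38}
Elements in B but not A: {6, 9, 16, 37}
A △ B = {6, 9, 16, 18, 28, 29, 30, 37, 38}

{6, 9, 16, 18, 28, 29, 30, 37, 38}


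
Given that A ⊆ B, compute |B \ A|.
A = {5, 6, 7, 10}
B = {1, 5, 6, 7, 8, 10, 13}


Set A = {5, 6, 7, 10}, |A| = 4
Set B = {1, 5, 6, 7, 8, 10, 13}, |B| = 7
Since A ⊆ B: B \ A = {1, 8, 13}
|B| - |A| = 7 - 4 = 3

3


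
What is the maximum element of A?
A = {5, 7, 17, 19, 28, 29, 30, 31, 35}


Set A = {5, 7, 17, 19, 28, 29, 30, 31, 35}
Elements in ascending order: 5, 7, 17, 19, 28, 29, 30, 31, 35
The largest element is 35.

35


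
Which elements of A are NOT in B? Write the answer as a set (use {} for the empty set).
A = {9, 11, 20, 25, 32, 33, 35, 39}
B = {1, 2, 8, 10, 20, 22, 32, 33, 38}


Set A = {9, 11, 20, 25, 32, 33, 35, 39}
Set B = {1, 2, 8, 10, 20, 22, 32, 33, 38}
Check each element of A against B:
9 ∉ B (include), 11 ∉ B (include), 20 ∈ B, 25 ∉ B (include), 32 ∈ B, 33 ∈ B, 35 ∉ B (include), 39 ∉ B (include)
Elements of A not in B: {9, 11, 25, 35, 39}

{9, 11, 25, 35, 39}


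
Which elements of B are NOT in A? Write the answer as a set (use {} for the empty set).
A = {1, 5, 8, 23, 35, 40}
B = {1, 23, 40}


Set A = {1, 5, 8, 23, 35, 40}
Set B = {1, 23, 40}
Check each element of B against A:
1 ∈ A, 23 ∈ A, 40 ∈ A
Elements of B not in A: {}

{}


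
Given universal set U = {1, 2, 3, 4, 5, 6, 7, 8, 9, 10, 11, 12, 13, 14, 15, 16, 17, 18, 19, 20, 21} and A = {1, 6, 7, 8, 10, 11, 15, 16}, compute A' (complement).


Universal set U = {1, 2, 3, 4, 5, 6, 7, 8, 9, 10, 11, 12, 13, 14, 15, 16, 17, 18, 19, 20, 21}
Set A = {1, 6, 7, 8, 10, 11, 15, 16}
A' = U \ A = elements in U but not in A
Checking each element of U:
1 (in A, exclude), 2 (not in A, include), 3 (not in A, include), 4 (not in A, include), 5 (not in A, include), 6 (in A, exclude), 7 (in A, exclude), 8 (in A, exclude), 9 (not in A, include), 10 (in A, exclude), 11 (in A, exclude), 12 (not in A, include), 13 (not in A, include), 14 (not in A, include), 15 (in A, exclude), 16 (in A, exclude), 17 (not in A, include), 18 (not in A, include), 19 (not in A, include), 20 (not in A, include), 21 (not in A, include)
A' = {2, 3, 4, 5, 9, 12, 13, 14, 17, 18, 19, 20, 21}

{2, 3, 4, 5, 9, 12, 13, 14, 17, 18, 19, 20, 21}


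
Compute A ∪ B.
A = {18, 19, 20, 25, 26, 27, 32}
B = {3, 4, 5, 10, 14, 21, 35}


Set A = {18, 19, 20, 25, 26, 27, 32}
Set B = {3, 4, 5, 10, 14, 21, 35}
A ∪ B includes all elements in either set.
Elements from A: {18, 19, 20, 25, 26, 27, 32}
Elements from B not already included: {3, 4, 5, 10, 14, 21, 35}
A ∪ B = {3, 4, 5, 10, 14, 18, 19, 20, 21, 25, 26, 27, 32, 35}

{3, 4, 5, 10, 14, 18, 19, 20, 21, 25, 26, 27, 32, 35}


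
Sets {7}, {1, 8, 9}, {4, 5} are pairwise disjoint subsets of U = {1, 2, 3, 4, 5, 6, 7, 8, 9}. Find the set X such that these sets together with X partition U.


U = {1, 2, 3, 4, 5, 6, 7, 8, 9}
Shown blocks: {7}, {1, 8, 9}, {4, 5}
A partition's blocks are pairwise disjoint and cover U, so the missing block = U \ (union of shown blocks).
Union of shown blocks: {1, 4, 5, 7, 8, 9}
Missing block = U \ (union) = {2, 3, 6}

{2, 3, 6}
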